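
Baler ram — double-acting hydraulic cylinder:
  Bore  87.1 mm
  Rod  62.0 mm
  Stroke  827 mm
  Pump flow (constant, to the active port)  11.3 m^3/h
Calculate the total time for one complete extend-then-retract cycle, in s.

t ≈ 2.34 s

Cap-side area A_cap = π/4 × (87.1 mm)² = 5958 mm^2
Rod-side annular area A_ann = π/4 × (87.1² − 62.0²) = 2939 mm^2
t_ext = A_cap·L/Q = 1.570 s
t_ret = A_ann·L/Q = 0.7744 s
t_cycle = t_ext + t_ret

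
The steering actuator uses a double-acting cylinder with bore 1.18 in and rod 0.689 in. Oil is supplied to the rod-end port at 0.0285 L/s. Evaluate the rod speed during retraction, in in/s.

v ≈ 2.41 in/s

Rod-side annular area A_ann = π/4 × (1.18² − 0.689²) = 0.7207 in^2
Flow into the rod-end port fills the annular volume.
v = Q / A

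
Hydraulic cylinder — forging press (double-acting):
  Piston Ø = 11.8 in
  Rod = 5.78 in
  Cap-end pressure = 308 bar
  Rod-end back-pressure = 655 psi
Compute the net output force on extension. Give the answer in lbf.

Cap-side area A_cap = π/4 × (11.8 in)² = 109.4 in^2
Rod-side annular area A_ann = π/4 × (11.8² − 5.78²) = 83.12 in^2
Net thrust = P_cap·A_cap − P_rod·A_ann = 4.885e5 lbf − 54440 lbf

F ≈ 4.34e5 lbf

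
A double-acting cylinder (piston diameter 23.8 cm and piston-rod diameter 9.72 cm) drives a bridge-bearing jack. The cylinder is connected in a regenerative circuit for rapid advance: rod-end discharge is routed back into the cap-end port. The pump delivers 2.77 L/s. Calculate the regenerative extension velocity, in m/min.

v ≈ 22.4 m/min

In regeneration the rod-end outflow joins the pump flow into the cap end, so the net volume the pump must supply per unit advance equals the rod cross-section area.
Rod cross-section A_rod = π/4 × (9.72 cm)² = 74.20 cm^2
v = Q_pump / A_rod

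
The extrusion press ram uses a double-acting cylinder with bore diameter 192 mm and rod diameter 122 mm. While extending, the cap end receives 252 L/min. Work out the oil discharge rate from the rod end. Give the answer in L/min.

Q_out ≈ 150 L/min

Cap-side area A_cap = π/4 × (192 mm)² = 28950 mm^2
Rod-side annular area A_ann = π/4 × (192² − 122²) = 17260 mm^2
Piston speed v = Q_in/A_cap; rod-end outflow Q_out = v × A_ann = Q_in × A_ann/A_cap.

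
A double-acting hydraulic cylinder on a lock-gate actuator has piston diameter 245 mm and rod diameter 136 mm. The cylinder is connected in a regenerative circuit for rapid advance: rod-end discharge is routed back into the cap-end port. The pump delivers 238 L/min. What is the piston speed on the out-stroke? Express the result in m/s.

v ≈ 0.273 m/s

In regeneration the rod-end outflow joins the pump flow into the cap end, so the net volume the pump must supply per unit advance equals the rod cross-section area.
Rod cross-section A_rod = π/4 × (136 mm)² = 14530 mm^2
v = Q_pump / A_rod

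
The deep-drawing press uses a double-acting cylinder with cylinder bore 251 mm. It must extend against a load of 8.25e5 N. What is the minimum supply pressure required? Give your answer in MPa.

Cap-side area A_cap = π/4 × (251 mm)² = 49480 mm^2
P = F / A = 8.25e5 N / A

P ≈ 16.7 MPa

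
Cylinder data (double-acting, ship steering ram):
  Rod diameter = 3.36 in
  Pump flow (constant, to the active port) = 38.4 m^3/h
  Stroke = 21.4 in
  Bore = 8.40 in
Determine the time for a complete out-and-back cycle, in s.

Cap-side area A_cap = π/4 × (8.40 in)² = 55.42 in^2
Rod-side annular area A_ann = π/4 × (8.40² − 3.36²) = 46.55 in^2
t_ext = A_cap·L/Q = 1.822 s
t_ret = A_ann·L/Q = 1.530 s
t_cycle = t_ext + t_ret

t ≈ 3.35 s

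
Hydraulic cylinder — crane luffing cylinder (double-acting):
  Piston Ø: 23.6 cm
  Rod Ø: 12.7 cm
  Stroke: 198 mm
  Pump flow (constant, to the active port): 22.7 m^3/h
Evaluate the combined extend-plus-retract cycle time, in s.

Cap-side area A_cap = π/4 × (23.6 cm)² = 437.4 cm^2
Rod-side annular area A_ann = π/4 × (23.6² − 12.7²) = 310.8 cm^2
t_ext = A_cap·L/Q = 1.374 s
t_ret = A_ann·L/Q = 0.9758 s
t_cycle = t_ext + t_ret

t ≈ 2.35 s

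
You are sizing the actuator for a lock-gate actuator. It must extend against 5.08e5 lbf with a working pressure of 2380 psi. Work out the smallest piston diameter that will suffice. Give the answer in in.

Extension force acts on the full piston face: F = P × (π/4)D².
D = √(4F / (πP)) = √(4 × 5.08e5 lbf / (π × 2380 psi))

D ≈ 16.5 in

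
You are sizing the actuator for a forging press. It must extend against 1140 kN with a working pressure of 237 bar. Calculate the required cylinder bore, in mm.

Extension force acts on the full piston face: F = P × (π/4)D².
D = √(4F / (πP)) = √(4 × 1140 kN / (π × 237 bar))

D ≈ 247 mm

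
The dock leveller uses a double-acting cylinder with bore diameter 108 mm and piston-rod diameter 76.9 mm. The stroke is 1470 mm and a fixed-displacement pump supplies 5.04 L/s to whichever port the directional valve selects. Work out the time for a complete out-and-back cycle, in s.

Cap-side area A_cap = π/4 × (108 mm)² = 9161 mm^2
Rod-side annular area A_ann = π/4 × (108² − 76.9²) = 4516 mm^2
t_ext = A_cap·L/Q = 2.672 s
t_ret = A_ann·L/Q = 1.317 s
t_cycle = t_ext + t_ret

t ≈ 3.99 s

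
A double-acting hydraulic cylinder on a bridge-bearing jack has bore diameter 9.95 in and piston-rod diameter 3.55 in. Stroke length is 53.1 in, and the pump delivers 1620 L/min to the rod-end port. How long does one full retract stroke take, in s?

t ≈ 2.19 s

Rod-side annular area A_ann = π/4 × (9.95² − 3.55²) = 67.86 in^2
Swept volume V = A × L; t = V / Q = A·L / Q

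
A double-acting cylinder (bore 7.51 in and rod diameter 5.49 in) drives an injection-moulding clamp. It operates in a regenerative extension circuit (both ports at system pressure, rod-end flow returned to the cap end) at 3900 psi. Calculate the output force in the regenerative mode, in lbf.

F ≈ 92300 lbf

With equal pressure on both faces, forces on the annular region cancel; the net push is pressure × rod cross-section.
Rod cross-section A_rod = π/4 × (5.49 in)² = 23.67 in^2
F = P × A_rod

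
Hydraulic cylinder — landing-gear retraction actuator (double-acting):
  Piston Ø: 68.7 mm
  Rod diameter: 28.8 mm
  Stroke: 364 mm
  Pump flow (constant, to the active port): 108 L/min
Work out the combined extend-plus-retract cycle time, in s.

t ≈ 1.37 s

Cap-side area A_cap = π/4 × (68.7 mm)² = 3707 mm^2
Rod-side annular area A_ann = π/4 × (68.7² − 28.8²) = 3055 mm^2
t_ext = A_cap·L/Q = 0.7496 s
t_ret = A_ann·L/Q = 0.6179 s
t_cycle = t_ext + t_ret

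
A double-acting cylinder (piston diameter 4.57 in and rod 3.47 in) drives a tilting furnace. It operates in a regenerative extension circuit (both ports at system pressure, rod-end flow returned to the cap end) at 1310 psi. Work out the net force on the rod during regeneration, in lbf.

F ≈ 12400 lbf

With equal pressure on both faces, forces on the annular region cancel; the net push is pressure × rod cross-section.
Rod cross-section A_rod = π/4 × (3.47 in)² = 9.457 in^2
F = P × A_rod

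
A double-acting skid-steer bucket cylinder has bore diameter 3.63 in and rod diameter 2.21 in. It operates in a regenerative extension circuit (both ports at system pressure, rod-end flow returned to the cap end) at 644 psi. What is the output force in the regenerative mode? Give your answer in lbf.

With equal pressure on both faces, forces on the annular region cancel; the net push is pressure × rod cross-section.
Rod cross-section A_rod = π/4 × (2.21 in)² = 3.836 in^2
F = P × A_rod

F ≈ 2470 lbf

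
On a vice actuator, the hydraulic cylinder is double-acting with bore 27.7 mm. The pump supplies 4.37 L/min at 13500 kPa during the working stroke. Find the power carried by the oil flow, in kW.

W ≈ 0.983 kW

Hydraulic power = P × Q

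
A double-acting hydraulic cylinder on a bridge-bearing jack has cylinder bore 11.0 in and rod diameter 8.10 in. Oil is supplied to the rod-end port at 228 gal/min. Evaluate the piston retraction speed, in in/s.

v ≈ 20.2 in/s

Rod-side annular area A_ann = π/4 × (11.0² − 8.10²) = 43.50 in^2
Flow into the rod-end port fills the annular volume.
v = Q / A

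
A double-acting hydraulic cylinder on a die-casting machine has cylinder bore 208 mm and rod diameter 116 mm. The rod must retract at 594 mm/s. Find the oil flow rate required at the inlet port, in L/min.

Q ≈ 834 L/min

Rod-side annular area A_ann = π/4 × (208² − 116²) = 23410 mm^2
Q = A × v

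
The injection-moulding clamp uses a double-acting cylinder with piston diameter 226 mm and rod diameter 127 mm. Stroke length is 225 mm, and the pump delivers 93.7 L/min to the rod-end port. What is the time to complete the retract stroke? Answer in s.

Rod-side annular area A_ann = π/4 × (226² − 127²) = 27450 mm^2
Swept volume V = A × L; t = V / Q = A·L / Q

t ≈ 3.95 s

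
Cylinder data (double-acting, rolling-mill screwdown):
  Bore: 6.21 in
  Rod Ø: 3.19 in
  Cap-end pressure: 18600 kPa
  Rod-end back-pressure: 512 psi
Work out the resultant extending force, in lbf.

F ≈ 70300 lbf

Cap-side area A_cap = π/4 × (6.21 in)² = 30.29 in^2
Rod-side annular area A_ann = π/4 × (6.21² − 3.19²) = 22.30 in^2
Net thrust = P_cap·A_cap − P_rod·A_ann = 81710 lbf − 11420 lbf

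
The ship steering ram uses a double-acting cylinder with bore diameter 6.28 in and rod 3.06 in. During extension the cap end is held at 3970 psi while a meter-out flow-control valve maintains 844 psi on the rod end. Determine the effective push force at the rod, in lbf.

Cap-side area A_cap = π/4 × (6.28 in)² = 30.97 in^2
Rod-side annular area A_ann = π/4 × (6.28² − 3.06²) = 23.62 in^2
Net thrust = P_cap·A_cap − P_rod·A_ann = 1.230e5 lbf − 19940 lbf

F ≈ 1.03e5 lbf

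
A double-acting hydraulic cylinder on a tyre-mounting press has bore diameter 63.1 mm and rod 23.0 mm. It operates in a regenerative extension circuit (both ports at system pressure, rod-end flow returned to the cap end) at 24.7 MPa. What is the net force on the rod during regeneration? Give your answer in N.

With equal pressure on both faces, forces on the annular region cancel; the net push is pressure × rod cross-section.
Rod cross-section A_rod = π/4 × (23.0 mm)² = 415.5 mm^2
F = P × A_rod

F ≈ 10300 N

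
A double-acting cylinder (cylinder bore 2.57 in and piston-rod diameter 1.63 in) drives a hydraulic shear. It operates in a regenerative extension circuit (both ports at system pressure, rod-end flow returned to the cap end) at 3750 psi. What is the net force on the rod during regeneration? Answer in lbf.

F ≈ 7830 lbf

With equal pressure on both faces, forces on the annular region cancel; the net push is pressure × rod cross-section.
Rod cross-section A_rod = π/4 × (1.63 in)² = 2.087 in^2
F = P × A_rod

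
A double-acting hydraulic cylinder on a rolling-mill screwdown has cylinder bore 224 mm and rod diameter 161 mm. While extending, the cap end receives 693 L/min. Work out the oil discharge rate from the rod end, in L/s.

Q_out ≈ 5.58 L/s

Cap-side area A_cap = π/4 × (224 mm)² = 39410 mm^2
Rod-side annular area A_ann = π/4 × (224² − 161²) = 19050 mm^2
Piston speed v = Q_in/A_cap; rod-end outflow Q_out = v × A_ann = Q_in × A_ann/A_cap.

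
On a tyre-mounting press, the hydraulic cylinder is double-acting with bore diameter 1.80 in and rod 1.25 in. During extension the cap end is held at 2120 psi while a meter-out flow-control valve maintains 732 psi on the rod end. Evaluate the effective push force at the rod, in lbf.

F ≈ 4430 lbf

Cap-side area A_cap = π/4 × (1.80 in)² = 2.545 in^2
Rod-side annular area A_ann = π/4 × (1.80² − 1.25²) = 1.318 in^2
Net thrust = P_cap·A_cap − P_rod·A_ann = 5395 lbf − 964.4 lbf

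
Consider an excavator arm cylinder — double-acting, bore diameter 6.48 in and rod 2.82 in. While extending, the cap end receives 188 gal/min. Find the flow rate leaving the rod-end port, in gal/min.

Q_out ≈ 152 gal/min

Cap-side area A_cap = π/4 × (6.48 in)² = 32.98 in^2
Rod-side annular area A_ann = π/4 × (6.48² − 2.82²) = 26.73 in^2
Piston speed v = Q_in/A_cap; rod-end outflow Q_out = v × A_ann = Q_in × A_ann/A_cap.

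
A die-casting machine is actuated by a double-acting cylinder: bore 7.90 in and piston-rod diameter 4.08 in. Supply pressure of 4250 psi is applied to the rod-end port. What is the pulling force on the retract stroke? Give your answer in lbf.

F ≈ 1.53e5 lbf

Rod-side annular area A_ann = π/4 × (7.90² − 4.08²) = 35.94 in^2
On retraction the pressure acts on the annular area (bore minus rod).
F = P × A_ann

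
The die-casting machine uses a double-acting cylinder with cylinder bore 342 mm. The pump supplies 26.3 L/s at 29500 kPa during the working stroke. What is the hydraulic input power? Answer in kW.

W ≈ 776 kW

Hydraulic power = P × Q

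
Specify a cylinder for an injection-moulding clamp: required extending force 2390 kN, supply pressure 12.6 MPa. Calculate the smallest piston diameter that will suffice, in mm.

D ≈ 491 mm

Extension force acts on the full piston face: F = P × (π/4)D².
D = √(4F / (πP)) = √(4 × 2390 kN / (π × 12.6 MPa))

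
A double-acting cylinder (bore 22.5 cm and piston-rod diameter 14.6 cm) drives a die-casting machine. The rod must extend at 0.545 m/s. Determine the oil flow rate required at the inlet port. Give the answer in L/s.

Q ≈ 21.7 L/s

Cap-side area A_cap = π/4 × (22.5 cm)² = 397.6 cm^2
Q = A × v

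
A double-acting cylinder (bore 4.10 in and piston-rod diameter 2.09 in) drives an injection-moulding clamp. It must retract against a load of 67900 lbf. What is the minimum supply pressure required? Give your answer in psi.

P ≈ 6950 psi

Rod-side annular area A_ann = π/4 × (4.10² − 2.09²) = 9.772 in^2
Retraction: pressure acts on the annular area.
P = F / A = 67900 lbf / A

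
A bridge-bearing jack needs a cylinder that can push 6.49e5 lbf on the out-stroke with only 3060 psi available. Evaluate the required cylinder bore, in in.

D ≈ 16.4 in

Extension force acts on the full piston face: F = P × (π/4)D².
D = √(4F / (πP)) = √(4 × 6.49e5 lbf / (π × 3060 psi))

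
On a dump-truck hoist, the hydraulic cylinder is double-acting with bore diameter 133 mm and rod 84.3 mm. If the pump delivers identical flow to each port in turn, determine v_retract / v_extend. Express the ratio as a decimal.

v_ret/v_ext ≈ 1.67

Cap-side area A_cap = π/4 × (133 mm)² = 13890 mm^2
Rod-side annular area A_ann = π/4 × (133² − 84.3²) = 8311 mm^2
For equal Q, v ∝ 1/A, so v_ret/v_ext = A_cap/A_ann.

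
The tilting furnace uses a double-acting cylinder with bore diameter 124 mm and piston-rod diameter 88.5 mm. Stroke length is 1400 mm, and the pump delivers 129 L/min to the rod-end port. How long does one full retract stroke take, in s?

t ≈ 3.86 s

Rod-side annular area A_ann = π/4 × (124² − 88.5²) = 5925 mm^2
Swept volume V = A × L; t = V / Q = A·L / Q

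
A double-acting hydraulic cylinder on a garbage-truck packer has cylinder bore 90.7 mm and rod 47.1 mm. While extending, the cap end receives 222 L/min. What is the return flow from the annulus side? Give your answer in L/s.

Q_out ≈ 2.70 L/s

Cap-side area A_cap = π/4 × (90.7 mm)² = 6461 mm^2
Rod-side annular area A_ann = π/4 × (90.7² − 47.1²) = 4719 mm^2
Piston speed v = Q_in/A_cap; rod-end outflow Q_out = v × A_ann = Q_in × A_ann/A_cap.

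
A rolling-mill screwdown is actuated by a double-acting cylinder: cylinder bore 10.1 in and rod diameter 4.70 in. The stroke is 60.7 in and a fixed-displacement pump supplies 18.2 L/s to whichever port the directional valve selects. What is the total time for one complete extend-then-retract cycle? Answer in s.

t ≈ 7.81 s

Cap-side area A_cap = π/4 × (10.1 in)² = 80.12 in^2
Rod-side annular area A_ann = π/4 × (10.1² − 4.70²) = 62.77 in^2
t_ext = A_cap·L/Q = 4.379 s
t_ret = A_ann·L/Q = 3.431 s
t_cycle = t_ext + t_ret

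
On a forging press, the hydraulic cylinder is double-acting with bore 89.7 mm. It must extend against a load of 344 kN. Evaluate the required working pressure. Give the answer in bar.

Cap-side area A_cap = π/4 × (89.7 mm)² = 6319 mm^2
P = F / A = 344 kN / A

P ≈ 544 bar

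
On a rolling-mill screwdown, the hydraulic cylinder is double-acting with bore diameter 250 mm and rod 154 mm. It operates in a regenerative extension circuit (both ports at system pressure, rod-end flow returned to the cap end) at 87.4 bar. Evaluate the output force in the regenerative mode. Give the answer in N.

With equal pressure on both faces, forces on the annular region cancel; the net push is pressure × rod cross-section.
Rod cross-section A_rod = π/4 × (154 mm)² = 18630 mm^2
F = P × A_rod

F ≈ 1.63e5 N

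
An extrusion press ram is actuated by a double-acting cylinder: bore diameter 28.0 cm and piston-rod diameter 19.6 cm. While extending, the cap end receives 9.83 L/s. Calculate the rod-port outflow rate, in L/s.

Q_out ≈ 5.01 L/s

Cap-side area A_cap = π/4 × (28.0 cm)² = 615.8 cm^2
Rod-side annular area A_ann = π/4 × (28.0² − 19.6²) = 314.0 cm^2
Piston speed v = Q_in/A_cap; rod-end outflow Q_out = v × A_ann = Q_in × A_ann/A_cap.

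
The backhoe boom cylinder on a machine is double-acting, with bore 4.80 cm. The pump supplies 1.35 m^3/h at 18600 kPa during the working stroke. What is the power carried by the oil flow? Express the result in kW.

W ≈ 6.97 kW

Hydraulic power = P × Q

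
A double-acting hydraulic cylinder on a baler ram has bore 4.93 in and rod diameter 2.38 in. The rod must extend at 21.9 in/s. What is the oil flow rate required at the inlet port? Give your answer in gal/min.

Cap-side area A_cap = π/4 × (4.93 in)² = 19.09 in^2
Q = A × v

Q ≈ 109 gal/min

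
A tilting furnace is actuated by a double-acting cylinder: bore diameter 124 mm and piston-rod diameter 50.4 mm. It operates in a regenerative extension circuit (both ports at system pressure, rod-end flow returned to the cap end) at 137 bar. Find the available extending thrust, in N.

With equal pressure on both faces, forces on the annular region cancel; the net push is pressure × rod cross-section.
Rod cross-section A_rod = π/4 × (50.4 mm)² = 1995 mm^2
F = P × A_rod

F ≈ 27300 N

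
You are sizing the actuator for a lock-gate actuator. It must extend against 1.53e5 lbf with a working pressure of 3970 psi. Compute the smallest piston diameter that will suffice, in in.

D ≈ 7.00 in

Extension force acts on the full piston face: F = P × (π/4)D².
D = √(4F / (πP)) = √(4 × 1.53e5 lbf / (π × 3970 psi))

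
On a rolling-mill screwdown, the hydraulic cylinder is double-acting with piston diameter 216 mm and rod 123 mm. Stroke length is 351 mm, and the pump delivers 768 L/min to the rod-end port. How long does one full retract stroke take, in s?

t ≈ 0.679 s

Rod-side annular area A_ann = π/4 × (216² − 123²) = 24760 mm^2
Swept volume V = A × L; t = V / Q = A·L / Q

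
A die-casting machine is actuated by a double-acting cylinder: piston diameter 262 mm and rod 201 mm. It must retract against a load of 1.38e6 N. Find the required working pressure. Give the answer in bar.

Rod-side annular area A_ann = π/4 × (262² − 201²) = 22180 mm^2
Retraction: pressure acts on the annular area.
P = F / A = 1.38e6 N / A

P ≈ 622 bar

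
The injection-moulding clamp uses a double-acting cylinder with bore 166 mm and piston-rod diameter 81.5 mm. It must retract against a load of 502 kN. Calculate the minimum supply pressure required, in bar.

Rod-side annular area A_ann = π/4 × (166² − 81.5²) = 16430 mm^2
Retraction: pressure acts on the annular area.
P = F / A = 502 kN / A

P ≈ 306 bar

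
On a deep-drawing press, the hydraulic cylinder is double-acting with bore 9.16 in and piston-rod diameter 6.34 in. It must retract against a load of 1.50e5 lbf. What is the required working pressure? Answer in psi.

P ≈ 4370 psi

Rod-side annular area A_ann = π/4 × (9.16² − 6.34²) = 34.33 in^2
Retraction: pressure acts on the annular area.
P = F / A = 1.50e5 lbf / A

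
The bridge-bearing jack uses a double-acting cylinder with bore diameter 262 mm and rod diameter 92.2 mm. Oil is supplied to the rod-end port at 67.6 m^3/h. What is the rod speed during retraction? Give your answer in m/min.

Rod-side annular area A_ann = π/4 × (262² − 92.2²) = 47240 mm^2
Flow into the rod-end port fills the annular volume.
v = Q / A

v ≈ 23.9 m/min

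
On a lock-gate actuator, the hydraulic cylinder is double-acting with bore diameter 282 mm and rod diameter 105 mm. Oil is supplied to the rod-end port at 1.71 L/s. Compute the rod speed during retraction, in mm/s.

v ≈ 31.8 mm/s

Rod-side annular area A_ann = π/4 × (282² − 105²) = 53800 mm^2
Flow into the rod-end port fills the annular volume.
v = Q / A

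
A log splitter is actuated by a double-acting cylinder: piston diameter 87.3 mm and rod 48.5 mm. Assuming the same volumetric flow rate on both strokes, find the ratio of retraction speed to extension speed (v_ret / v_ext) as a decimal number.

v_ret/v_ext ≈ 1.45

Cap-side area A_cap = π/4 × (87.3 mm)² = 5986 mm^2
Rod-side annular area A_ann = π/4 × (87.3² − 48.5²) = 4138 mm^2
For equal Q, v ∝ 1/A, so v_ret/v_ext = A_cap/A_ann.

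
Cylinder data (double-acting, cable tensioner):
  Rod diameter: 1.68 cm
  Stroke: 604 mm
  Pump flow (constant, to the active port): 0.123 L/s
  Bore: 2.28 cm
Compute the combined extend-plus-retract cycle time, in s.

t ≈ 2.92 s

Cap-side area A_cap = π/4 × (2.28 cm)² = 4.083 cm^2
Rod-side annular area A_ann = π/4 × (2.28² − 1.68²) = 1.866 cm^2
t_ext = A_cap·L/Q = 2.005 s
t_ret = A_ann·L/Q = 0.9164 s
t_cycle = t_ext + t_ret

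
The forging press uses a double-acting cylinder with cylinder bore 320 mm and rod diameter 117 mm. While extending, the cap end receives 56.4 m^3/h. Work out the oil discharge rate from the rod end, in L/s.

Q_out ≈ 13.6 L/s

Cap-side area A_cap = π/4 × (320 mm)² = 80420 mm^2
Rod-side annular area A_ann = π/4 × (320² − 117²) = 69670 mm^2
Piston speed v = Q_in/A_cap; rod-end outflow Q_out = v × A_ann = Q_in × A_ann/A_cap.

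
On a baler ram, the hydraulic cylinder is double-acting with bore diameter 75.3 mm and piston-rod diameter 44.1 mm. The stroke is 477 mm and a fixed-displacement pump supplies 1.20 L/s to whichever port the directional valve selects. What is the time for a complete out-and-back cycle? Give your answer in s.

Cap-side area A_cap = π/4 × (75.3 mm)² = 4453 mm^2
Rod-side annular area A_ann = π/4 × (75.3² − 44.1²) = 2926 mm^2
t_ext = A_cap·L/Q = 1.770 s
t_ret = A_ann·L/Q = 1.163 s
t_cycle = t_ext + t_ret

t ≈ 2.93 s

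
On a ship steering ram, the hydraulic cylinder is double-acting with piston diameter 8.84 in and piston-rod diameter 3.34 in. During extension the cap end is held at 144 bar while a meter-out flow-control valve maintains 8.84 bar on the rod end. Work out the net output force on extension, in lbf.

Cap-side area A_cap = π/4 × (8.84 in)² = 61.38 in^2
Rod-side annular area A_ann = π/4 × (8.84² − 3.34²) = 52.61 in^2
Net thrust = P_cap·A_cap − P_rod·A_ann = 1.282e5 lbf − 6746 lbf

F ≈ 1.21e5 lbf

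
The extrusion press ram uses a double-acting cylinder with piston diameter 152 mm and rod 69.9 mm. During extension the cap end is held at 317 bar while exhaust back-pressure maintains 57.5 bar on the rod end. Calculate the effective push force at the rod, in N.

Cap-side area A_cap = π/4 × (152 mm)² = 18150 mm^2
Rod-side annular area A_ann = π/4 × (152² − 69.9²) = 14310 mm^2
Net thrust = P_cap·A_cap − P_rod·A_ann = 5.752e5 N − 82270 N

F ≈ 4.93e5 N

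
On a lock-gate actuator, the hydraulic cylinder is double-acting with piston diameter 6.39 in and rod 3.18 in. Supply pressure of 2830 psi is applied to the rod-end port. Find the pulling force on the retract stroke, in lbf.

Rod-side annular area A_ann = π/4 × (6.39² − 3.18²) = 24.13 in^2
On retraction the pressure acts on the annular area (bore minus rod).
F = P × A_ann

F ≈ 68300 lbf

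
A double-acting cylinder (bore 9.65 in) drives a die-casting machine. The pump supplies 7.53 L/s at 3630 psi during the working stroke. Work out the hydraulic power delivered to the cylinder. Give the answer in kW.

Hydraulic power = P × Q

W ≈ 188 kW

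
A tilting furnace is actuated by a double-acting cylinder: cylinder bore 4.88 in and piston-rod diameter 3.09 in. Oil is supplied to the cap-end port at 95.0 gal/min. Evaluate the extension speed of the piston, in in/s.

Cap-side area A_cap = π/4 × (4.88 in)² = 18.70 in^2
v = Q / A

v ≈ 19.6 in/s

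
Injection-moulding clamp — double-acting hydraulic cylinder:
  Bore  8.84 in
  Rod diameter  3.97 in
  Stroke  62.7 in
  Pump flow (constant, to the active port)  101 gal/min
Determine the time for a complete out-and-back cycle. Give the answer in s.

t ≈ 17.8 s

Cap-side area A_cap = π/4 × (8.84 in)² = 61.38 in^2
Rod-side annular area A_ann = π/4 × (8.84² − 3.97²) = 49.00 in^2
t_ext = A_cap·L/Q = 9.896 s
t_ret = A_ann·L/Q = 7.900 s
t_cycle = t_ext + t_ret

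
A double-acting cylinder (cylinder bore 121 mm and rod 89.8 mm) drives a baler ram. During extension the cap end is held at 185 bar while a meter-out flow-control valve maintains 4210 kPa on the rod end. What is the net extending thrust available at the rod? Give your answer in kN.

F ≈ 191 kN

Cap-side area A_cap = π/4 × (121 mm)² = 11500 mm^2
Rod-side annular area A_ann = π/4 × (121² − 89.8²) = 5166 mm^2
Net thrust = P_cap·A_cap − P_rod·A_ann = 212.7 kN − 21.75 kN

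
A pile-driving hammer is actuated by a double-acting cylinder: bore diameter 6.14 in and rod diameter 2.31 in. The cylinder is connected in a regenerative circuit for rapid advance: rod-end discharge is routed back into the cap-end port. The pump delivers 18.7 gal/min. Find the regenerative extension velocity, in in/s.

v ≈ 17.2 in/s

In regeneration the rod-end outflow joins the pump flow into the cap end, so the net volume the pump must supply per unit advance equals the rod cross-section area.
Rod cross-section A_rod = π/4 × (2.31 in)² = 4.191 in^2
v = Q_pump / A_rod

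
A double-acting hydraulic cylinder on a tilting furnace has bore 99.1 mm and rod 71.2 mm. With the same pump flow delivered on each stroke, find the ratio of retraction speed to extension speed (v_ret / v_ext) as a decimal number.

v_ret/v_ext ≈ 2.07

Cap-side area A_cap = π/4 × (99.1 mm)² = 7713 mm^2
Rod-side annular area A_ann = π/4 × (99.1² − 71.2²) = 3732 mm^2
For equal Q, v ∝ 1/A, so v_ret/v_ext = A_cap/A_ann.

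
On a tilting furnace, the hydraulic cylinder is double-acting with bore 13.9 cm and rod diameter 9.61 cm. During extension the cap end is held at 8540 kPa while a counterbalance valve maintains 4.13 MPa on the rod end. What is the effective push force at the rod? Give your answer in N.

Cap-side area A_cap = π/4 × (13.9 cm)² = 151.7 cm^2
Rod-side annular area A_ann = π/4 × (13.9² − 9.61²) = 79.21 cm^2
Net thrust = P_cap·A_cap − P_rod·A_ann = 1.296e5 N − 32720 N

F ≈ 96900 N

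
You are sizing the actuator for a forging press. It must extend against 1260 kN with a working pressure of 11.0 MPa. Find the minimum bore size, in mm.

Extension force acts on the full piston face: F = P × (π/4)D².
D = √(4F / (πP)) = √(4 × 1260 kN / (π × 11.0 MPa))

D ≈ 382 mm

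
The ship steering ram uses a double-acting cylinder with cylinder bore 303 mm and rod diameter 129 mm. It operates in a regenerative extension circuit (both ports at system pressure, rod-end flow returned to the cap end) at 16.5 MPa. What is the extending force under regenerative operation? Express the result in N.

F ≈ 2.16e5 N

With equal pressure on both faces, forces on the annular region cancel; the net push is pressure × rod cross-section.
Rod cross-section A_rod = π/4 × (129 mm)² = 13070 mm^2
F = P × A_rod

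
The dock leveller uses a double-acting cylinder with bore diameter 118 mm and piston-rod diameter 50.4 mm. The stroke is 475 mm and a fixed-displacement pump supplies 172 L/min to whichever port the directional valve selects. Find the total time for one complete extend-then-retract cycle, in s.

Cap-side area A_cap = π/4 × (118 mm)² = 10940 mm^2
Rod-side annular area A_ann = π/4 × (118² − 50.4²) = 8941 mm^2
t_ext = A_cap·L/Q = 1.812 s
t_ret = A_ann·L/Q = 1.481 s
t_cycle = t_ext + t_ret

t ≈ 3.29 s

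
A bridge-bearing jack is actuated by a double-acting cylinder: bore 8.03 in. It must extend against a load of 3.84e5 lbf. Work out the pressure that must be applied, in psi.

P ≈ 7580 psi

Cap-side area A_cap = π/4 × (8.03 in)² = 50.64 in^2
P = F / A = 3.84e5 lbf / A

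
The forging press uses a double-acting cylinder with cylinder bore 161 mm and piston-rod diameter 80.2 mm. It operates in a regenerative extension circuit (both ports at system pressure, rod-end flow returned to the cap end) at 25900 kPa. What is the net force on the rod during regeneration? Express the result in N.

F ≈ 1.31e5 N

With equal pressure on both faces, forces on the annular region cancel; the net push is pressure × rod cross-section.
Rod cross-section A_rod = π/4 × (80.2 mm)² = 5052 mm^2
F = P × A_rod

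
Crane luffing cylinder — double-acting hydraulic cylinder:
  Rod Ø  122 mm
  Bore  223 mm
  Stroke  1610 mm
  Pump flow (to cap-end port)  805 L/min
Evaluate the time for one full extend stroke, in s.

Cap-side area A_cap = π/4 × (223 mm)² = 39060 mm^2
Swept volume V = A × L; t = V / Q = A·L / Q

t ≈ 4.69 s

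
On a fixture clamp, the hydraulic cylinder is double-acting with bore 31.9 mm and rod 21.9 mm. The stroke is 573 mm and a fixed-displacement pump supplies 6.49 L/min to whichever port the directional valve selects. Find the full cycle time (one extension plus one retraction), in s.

Cap-side area A_cap = π/4 × (31.9 mm)² = 799.2 mm^2
Rod-side annular area A_ann = π/4 × (31.9² − 21.9²) = 422.5 mm^2
t_ext = A_cap·L/Q = 4.234 s
t_ret = A_ann·L/Q = 2.238 s
t_cycle = t_ext + t_ret

t ≈ 6.47 s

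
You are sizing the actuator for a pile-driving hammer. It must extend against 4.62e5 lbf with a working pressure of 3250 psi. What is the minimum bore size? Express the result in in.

D ≈ 13.5 in

Extension force acts on the full piston face: F = P × (π/4)D².
D = √(4F / (πP)) = √(4 × 4.62e5 lbf / (π × 3250 psi))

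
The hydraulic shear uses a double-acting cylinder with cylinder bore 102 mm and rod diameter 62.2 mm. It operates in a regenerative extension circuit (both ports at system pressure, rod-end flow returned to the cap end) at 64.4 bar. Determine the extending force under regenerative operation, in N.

With equal pressure on both faces, forces on the annular region cancel; the net push is pressure × rod cross-section.
Rod cross-section A_rod = π/4 × (62.2 mm)² = 3039 mm^2
F = P × A_rod

F ≈ 19600 N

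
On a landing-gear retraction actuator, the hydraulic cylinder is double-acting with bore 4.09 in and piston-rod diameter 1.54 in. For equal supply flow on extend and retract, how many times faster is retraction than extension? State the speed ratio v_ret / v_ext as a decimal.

Cap-side area A_cap = π/4 × (4.09 in)² = 13.14 in^2
Rod-side annular area A_ann = π/4 × (4.09² − 1.54²) = 11.28 in^2
For equal Q, v ∝ 1/A, so v_ret/v_ext = A_cap/A_ann.

v_ret/v_ext ≈ 1.17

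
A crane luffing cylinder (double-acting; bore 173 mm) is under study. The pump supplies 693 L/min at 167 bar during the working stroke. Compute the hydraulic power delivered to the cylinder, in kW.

Hydraulic power = P × Q

W ≈ 193 kW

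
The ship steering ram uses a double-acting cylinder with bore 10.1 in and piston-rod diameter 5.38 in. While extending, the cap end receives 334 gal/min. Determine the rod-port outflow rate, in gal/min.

Q_out ≈ 239 gal/min

Cap-side area A_cap = π/4 × (10.1 in)² = 80.12 in^2
Rod-side annular area A_ann = π/4 × (10.1² − 5.38²) = 57.39 in^2
Piston speed v = Q_in/A_cap; rod-end outflow Q_out = v × A_ann = Q_in × A_ann/A_cap.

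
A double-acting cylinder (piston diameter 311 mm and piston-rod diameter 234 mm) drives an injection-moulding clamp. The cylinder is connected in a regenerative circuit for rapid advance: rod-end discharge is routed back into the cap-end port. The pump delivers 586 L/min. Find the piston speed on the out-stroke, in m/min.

v ≈ 13.6 m/min

In regeneration the rod-end outflow joins the pump flow into the cap end, so the net volume the pump must supply per unit advance equals the rod cross-section area.
Rod cross-section A_rod = π/4 × (234 mm)² = 43010 mm^2
v = Q_pump / A_rod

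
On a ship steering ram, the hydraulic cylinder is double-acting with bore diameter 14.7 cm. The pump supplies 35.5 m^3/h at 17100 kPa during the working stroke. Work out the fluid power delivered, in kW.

Hydraulic power = P × Q

W ≈ 169 kW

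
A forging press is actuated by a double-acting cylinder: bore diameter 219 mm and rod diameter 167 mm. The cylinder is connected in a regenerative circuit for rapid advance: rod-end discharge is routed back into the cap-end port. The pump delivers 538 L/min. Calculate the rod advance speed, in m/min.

v ≈ 24.6 m/min

In regeneration the rod-end outflow joins the pump flow into the cap end, so the net volume the pump must supply per unit advance equals the rod cross-section area.
Rod cross-section A_rod = π/4 × (167 mm)² = 21900 mm^2
v = Q_pump / A_rod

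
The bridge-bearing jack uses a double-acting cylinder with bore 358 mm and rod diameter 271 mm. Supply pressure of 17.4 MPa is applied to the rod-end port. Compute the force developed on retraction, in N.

Rod-side annular area A_ann = π/4 × (358² − 271²) = 42980 mm^2
On retraction the pressure acts on the annular area (bore minus rod).
F = P × A_ann

F ≈ 7.48e5 N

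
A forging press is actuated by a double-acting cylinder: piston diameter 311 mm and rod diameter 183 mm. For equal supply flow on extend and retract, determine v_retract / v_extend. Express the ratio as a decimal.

Cap-side area A_cap = π/4 × (311 mm)² = 75960 mm^2
Rod-side annular area A_ann = π/4 × (311² − 183²) = 49660 mm^2
For equal Q, v ∝ 1/A, so v_ret/v_ext = A_cap/A_ann.

v_ret/v_ext ≈ 1.53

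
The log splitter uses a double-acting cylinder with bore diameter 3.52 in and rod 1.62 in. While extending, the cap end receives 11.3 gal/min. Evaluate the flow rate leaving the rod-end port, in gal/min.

Q_out ≈ 8.91 gal/min

Cap-side area A_cap = π/4 × (3.52 in)² = 9.731 in^2
Rod-side annular area A_ann = π/4 × (3.52² − 1.62²) = 7.670 in^2
Piston speed v = Q_in/A_cap; rod-end outflow Q_out = v × A_ann = Q_in × A_ann/A_cap.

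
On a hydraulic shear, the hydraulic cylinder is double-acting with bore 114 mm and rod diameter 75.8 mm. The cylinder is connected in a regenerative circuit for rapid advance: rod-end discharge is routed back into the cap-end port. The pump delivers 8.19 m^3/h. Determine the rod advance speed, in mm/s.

v ≈ 504 mm/s

In regeneration the rod-end outflow joins the pump flow into the cap end, so the net volume the pump must supply per unit advance equals the rod cross-section area.
Rod cross-section A_rod = π/4 × (75.8 mm)² = 4513 mm^2
v = Q_pump / A_rod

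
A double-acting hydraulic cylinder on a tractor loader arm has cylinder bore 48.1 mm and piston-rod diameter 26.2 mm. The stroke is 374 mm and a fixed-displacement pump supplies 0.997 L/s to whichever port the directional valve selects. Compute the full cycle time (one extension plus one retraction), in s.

Cap-side area A_cap = π/4 × (48.1 mm)² = 1817 mm^2
Rod-side annular area A_ann = π/4 × (48.1² − 26.2²) = 1278 mm^2
t_ext = A_cap·L/Q = 0.6816 s
t_ret = A_ann·L/Q = 0.4794 s
t_cycle = t_ext + t_ret

t ≈ 1.16 s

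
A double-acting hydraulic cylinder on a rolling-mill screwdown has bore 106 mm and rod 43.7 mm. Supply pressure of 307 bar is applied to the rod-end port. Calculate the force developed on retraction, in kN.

F ≈ 225 kN

Rod-side annular area A_ann = π/4 × (106² − 43.7²) = 7325 mm^2
On retraction the pressure acts on the annular area (bore minus rod).
F = P × A_ann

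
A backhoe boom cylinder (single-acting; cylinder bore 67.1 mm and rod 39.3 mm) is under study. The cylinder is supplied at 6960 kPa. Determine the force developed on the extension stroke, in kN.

F ≈ 24.6 kN

Cap-side area A_cap = π/4 × (67.1 mm)² = 3536 mm^2
F = P × A_cap = 6960 kPa × A_cap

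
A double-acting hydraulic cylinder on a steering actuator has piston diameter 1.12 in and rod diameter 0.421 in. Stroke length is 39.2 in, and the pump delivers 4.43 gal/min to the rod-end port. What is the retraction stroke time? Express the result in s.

Rod-side annular area A_ann = π/4 × (1.12² − 0.421²) = 0.8460 in^2
Swept volume V = A × L; t = V / Q = A·L / Q

t ≈ 1.94 s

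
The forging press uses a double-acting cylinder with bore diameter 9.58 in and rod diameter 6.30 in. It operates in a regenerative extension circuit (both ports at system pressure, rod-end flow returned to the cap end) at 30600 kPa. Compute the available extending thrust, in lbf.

With equal pressure on both faces, forces on the annular region cancel; the net push is pressure × rod cross-section.
Rod cross-section A_rod = π/4 × (6.30 in)² = 31.17 in^2
F = P × A_rod

F ≈ 1.38e5 lbf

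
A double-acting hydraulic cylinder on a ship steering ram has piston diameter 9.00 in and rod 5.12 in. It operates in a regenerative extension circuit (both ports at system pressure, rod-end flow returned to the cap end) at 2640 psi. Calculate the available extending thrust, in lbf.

F ≈ 54400 lbf

With equal pressure on both faces, forces on the annular region cancel; the net push is pressure × rod cross-section.
Rod cross-section A_rod = π/4 × (5.12 in)² = 20.59 in^2
F = P × A_rod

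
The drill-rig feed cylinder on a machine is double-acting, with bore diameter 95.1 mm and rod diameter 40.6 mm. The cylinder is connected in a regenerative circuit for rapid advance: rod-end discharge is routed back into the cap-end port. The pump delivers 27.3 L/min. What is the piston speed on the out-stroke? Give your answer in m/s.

v ≈ 0.351 m/s

In regeneration the rod-end outflow joins the pump flow into the cap end, so the net volume the pump must supply per unit advance equals the rod cross-section area.
Rod cross-section A_rod = π/4 × (40.6 mm)² = 1295 mm^2
v = Q_pump / A_rod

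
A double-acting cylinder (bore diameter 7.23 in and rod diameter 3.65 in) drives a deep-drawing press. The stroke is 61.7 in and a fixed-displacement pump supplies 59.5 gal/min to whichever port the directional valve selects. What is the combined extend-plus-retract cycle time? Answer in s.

Cap-side area A_cap = π/4 × (7.23 in)² = 41.06 in^2
Rod-side annular area A_ann = π/4 × (7.23² − 3.65²) = 30.59 in^2
t_ext = A_cap·L/Q = 11.06 s
t_ret = A_ann·L/Q = 8.240 s
t_cycle = t_ext + t_ret

t ≈ 19.3 s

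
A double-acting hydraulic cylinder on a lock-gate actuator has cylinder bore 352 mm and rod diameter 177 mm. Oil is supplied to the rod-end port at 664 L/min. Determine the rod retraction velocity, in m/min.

v ≈ 9.13 m/min

Rod-side annular area A_ann = π/4 × (352² − 177²) = 72710 mm^2
Flow into the rod-end port fills the annular volume.
v = Q / A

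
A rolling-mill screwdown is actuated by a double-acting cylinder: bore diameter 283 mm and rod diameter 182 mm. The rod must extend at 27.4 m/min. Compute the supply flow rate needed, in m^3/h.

Cap-side area A_cap = π/4 × (283 mm)² = 62900 mm^2
Q = A × v

Q ≈ 103 m^3/h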